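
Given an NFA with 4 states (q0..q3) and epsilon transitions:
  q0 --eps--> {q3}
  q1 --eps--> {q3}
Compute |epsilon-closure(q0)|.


Starting from q0
Initialize closure = {q0}
Follow epsilon from q0 -> add q3
Final closure: {q0, q3}
Size = 2

2


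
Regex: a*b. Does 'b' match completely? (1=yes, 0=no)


Pattern: a*b
String: 'b'
Pattern requires: zero or more 'a's followed by exactly one 'b'
Found 0 leading 'a's
Remaining: 'b'
Remaining is exactly 'b' -> match
Result: 1

1


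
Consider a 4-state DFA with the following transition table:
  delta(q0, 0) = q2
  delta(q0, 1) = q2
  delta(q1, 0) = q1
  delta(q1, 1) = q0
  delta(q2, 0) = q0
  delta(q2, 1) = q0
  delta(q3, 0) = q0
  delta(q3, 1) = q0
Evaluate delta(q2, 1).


Looking up transition function:
delta(q2, 1) in the table
Row: q2, Column: 1
Result: q0

q0


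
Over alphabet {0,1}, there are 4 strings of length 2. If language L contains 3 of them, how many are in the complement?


Alphabet: {0,1}
String length: 2
Total strings of length 2 = 2^2 = 4
Strings in L = 3
Complement = total - |L|
= 4 - 3
= 1

1


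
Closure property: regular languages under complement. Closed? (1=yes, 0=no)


Regular languages are closed under:
- Union (DFA product construction)
- Intersection (DFA product construction)
- Complement (swap accept/reject states)
- Concatenation (NFA construction)
- Kleene star (NFA construction)
complement is in this list
Therefore: closed

1


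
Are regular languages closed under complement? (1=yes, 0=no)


Regular languages are closed under:
- Union (DFA product construction)
- Intersection (DFA product construction)
- Complement (swap accept/reject states)
- Concatenation (NFA construction)
- Kleene star (NFA construction)
complement is in this list
Therefore: closed

1


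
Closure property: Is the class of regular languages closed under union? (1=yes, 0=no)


Regular languages are closed under all standard operations:
- Union: Yes (product construction)
- Intersection: Yes (product construction)
- Complement: Yes (swap accept/reject)
- Concatenation: Yes (NFA construction)
Operation: union -> Closed

1


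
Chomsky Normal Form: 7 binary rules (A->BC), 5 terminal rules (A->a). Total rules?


CNF allows two rule forms:
  A -> BC (binary): 7 rules
  A -> a (terminal): 5 rules
Total = 7 + 5 = 12

12


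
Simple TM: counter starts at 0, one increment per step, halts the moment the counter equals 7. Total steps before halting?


Counter starts at 0. Counting sequence:
  Step 1: counter = 1
  Step 2: counter = 2
  Step 3: counter = 3
  Step 4: counter = 4
  Step 5: counter = 5
  Step 6: counter = 6
  Step 7: counter = 7
Counter reached 7 -> halt
Total steps = 7

7


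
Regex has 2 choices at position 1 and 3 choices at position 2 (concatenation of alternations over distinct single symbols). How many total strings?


First group: 2 alternatives
Second group: 3 alternatives
Concatenation: each choice from group 1 pairs with each from group 2
Total = 2 x 3 = 6

6


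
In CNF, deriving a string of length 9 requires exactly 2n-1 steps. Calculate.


Chomsky Normal Form derivation:
String length n = 9
Each step either:
  - Splits a nonterminal into two (n-1 such steps)
  - Converts a nonterminal to terminal (n such steps)
Total = (n-1) + n = 2n - 1
= 2(9) - 1
= 18 - 1
= 17

17


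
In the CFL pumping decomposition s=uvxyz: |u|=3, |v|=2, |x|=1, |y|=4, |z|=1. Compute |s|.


|s| = |u| + |v| + |x| + |y| + |z|
= 3 + 2 + 1 + 4 + 1
= 5 + 1 + 5
= 6 + 5
= 11

11


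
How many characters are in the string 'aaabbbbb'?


String: 'aaabbbbb'
Counting characters:
  'a' appears 3 time(s)
  'b' appears 5 time(s)
Total length = 3 + 5 = 8

8


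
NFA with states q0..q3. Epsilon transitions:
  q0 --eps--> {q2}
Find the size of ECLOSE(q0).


Starting from q0
Initialize closure = {q0}
Follow epsilon from q0 -> add q2
Final closure: {q0, q2}
Size = 2

2


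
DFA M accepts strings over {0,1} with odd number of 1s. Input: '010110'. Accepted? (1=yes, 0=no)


DFA has 2 states: q_even (start, accept=no) and q_odd
Processing string '010110' character by character:
  Position 0: read '0', 1-count=0 -> q_even (no change)
  Position 1: read '1', 1-count=1 -> q_odd
  Position 2: read '0', 1-count=1 -> q_odd (no change)
  Position 3: read '1', 1-count=2 -> q_even
  Position 4: read '1', 1-count=3 -> q_odd
  Position 5: read '0', 1-count=3 -> q_odd (no change)
Final state: q_odd, total 1s = 3 (odd); the DFA requires an odd count -> accept

1


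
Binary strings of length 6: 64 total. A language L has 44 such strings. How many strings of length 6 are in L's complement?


Alphabet: {0,1}
String length: 6
Total strings of length 6 = 2^6 = 64
Strings in L = 44
Complement = total - |L|
= 64 - 44
= 20

20


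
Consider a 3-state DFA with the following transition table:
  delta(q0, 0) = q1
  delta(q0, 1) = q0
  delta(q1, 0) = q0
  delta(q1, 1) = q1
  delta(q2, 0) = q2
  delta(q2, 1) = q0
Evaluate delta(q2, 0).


Looking up transition function:
delta(q2, 0) in the table
Row: q2, Column: 0
Result: q2

q2


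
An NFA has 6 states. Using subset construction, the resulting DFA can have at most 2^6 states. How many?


NFA has 6 states
Subset construction: each DFA state = subset of NFA states
Maximum subsets = 2^6
2^6 = 64

64


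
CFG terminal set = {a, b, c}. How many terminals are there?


Terminal symbols: a, b, c
Counting each: a (#1), b (#2), c (#3)
Total = 3

3


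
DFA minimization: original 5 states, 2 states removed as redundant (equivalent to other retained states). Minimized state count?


Original DFA: 5 states
Redundant states removed: 2
Minimized states = original - removed
= 5 - 2
= 3

3


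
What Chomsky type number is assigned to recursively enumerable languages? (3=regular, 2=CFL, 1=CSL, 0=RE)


Chomsky hierarchy levels:
  Type 3: Regular (DFA/NFA/regex)
  Type 2: Context-free (PDA)
  Type 1: Context-sensitive
  Type 0: Recursively enumerable (TM)
'recursively enumerable' corresponds to Type 0

0


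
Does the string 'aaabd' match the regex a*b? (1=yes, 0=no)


Pattern: a*b
String: 'aaabd'
Pattern requires: zero or more 'a's followed by exactly one 'b'
Found 3 leading 'a's
Remaining: 'bd'
Remaining is not 'b' -> no match
Result: 0

0


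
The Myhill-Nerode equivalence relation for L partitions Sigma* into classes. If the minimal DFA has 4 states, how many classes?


Myhill-Nerode theorem:
Number of equivalence classes = number of states in minimal DFA
Minimal DFA states = 4
Therefore equivalence classes = 4

4


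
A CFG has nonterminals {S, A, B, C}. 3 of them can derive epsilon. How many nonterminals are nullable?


Nonterminals: {S, A, B, C}
A nonterminal is nullable if it can derive epsilon
Counting nullable nonterminals: 3
Total nullable = 3

3


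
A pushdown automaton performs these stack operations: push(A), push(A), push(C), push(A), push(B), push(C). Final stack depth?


Tracing stack operations:
  push(A) -> stack = [A], depth=1
  push(A) -> stack = [A,A], depth=2
  push(C) -> stack = [A,A,C], depth=3
  push(A) -> stack = [A,A,C,A], depth=4
  push(B) -> stack = [A,A,C,A,B], depth=5
  push(C) -> stack = [A,A,C,A,B,C], depth=6
Final depth = 6

6


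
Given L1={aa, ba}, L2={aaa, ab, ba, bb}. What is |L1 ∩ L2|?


L1 = {aa, ba}
L2 = {aaa, ab, ba, bb}
Checking each string in L1 against L2:
  'aa': in L2? No
  'ba': in L2? Yes
Intersection = {ba}
|L1 ∩ L2| = 1

1


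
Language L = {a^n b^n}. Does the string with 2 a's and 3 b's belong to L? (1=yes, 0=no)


Language requires equal numbers of a's and b's
PDA pushes for each 'a', pops for each 'b'
Number of a's = 2
Number of b's = 3
2 != 3 -> Reject

0


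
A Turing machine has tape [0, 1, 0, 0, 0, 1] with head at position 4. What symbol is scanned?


Tape: [0, 1, 0, 0, 0, 1]
Positions: 0 1 2 3 4 5
Values:    0 1 0 0 0 1
Head at position 4
tape[4] = 0

0


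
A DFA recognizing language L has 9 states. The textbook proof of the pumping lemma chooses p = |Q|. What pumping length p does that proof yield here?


Pumping lemma for regular languages (standard proof):
Take p = |Q|, the number of DFA states.
Any string of length >= |Q| passes through |Q|+1 states while reading its first |Q| symbols,
so by pigeonhole some state repeats, giving the loop that can be pumped.
Here |Q| = 9
Therefore the proof uses p = 9

9


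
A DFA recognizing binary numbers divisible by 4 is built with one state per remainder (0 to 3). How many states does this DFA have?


Divisibility by 4 is tracked via the remainder mod 4: 0, 1, ..., 3
The construction assigns one state to each remainder
Number of remainders = 4

4


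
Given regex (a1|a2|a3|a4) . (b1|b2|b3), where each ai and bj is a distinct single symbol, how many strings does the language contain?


First group: 4 alternatives
Second group: 3 alternatives
Concatenation: each choice from group 1 pairs with each from group 2
Total = 4 x 3 = 12

12


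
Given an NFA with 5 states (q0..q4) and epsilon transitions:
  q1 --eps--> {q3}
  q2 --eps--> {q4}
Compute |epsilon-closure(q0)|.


Starting from q0
Initialize closure = {q0}
q0 has no outgoing epsilon transitions -> nothing to add
Final closure: {q0}
Size = 1

1


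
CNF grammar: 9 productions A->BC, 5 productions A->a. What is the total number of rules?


CNF allows two rule forms:
  A -> BC (binary): 9 rules
  A -> a (terminal): 5 rules
Total = 9 + 5 = 14

14


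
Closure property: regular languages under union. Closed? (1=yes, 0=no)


Regular languages are closed under:
- Union (DFA product construction)
- Intersection (DFA product construction)
- Complement (swap accept/reject states)
- Concatenation (NFA construction)
- Kleene star (NFA construction)
union is in this list
Therefore: closed

1


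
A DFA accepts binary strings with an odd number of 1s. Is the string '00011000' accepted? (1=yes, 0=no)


DFA has 2 states: q_even (start, accept=no) and q_odd
Processing string '00011000' character by character:
  Position 0: read '0', 1-count=0 -> q_even (no change)
  Position 1: read '0', 1-count=0 -> q_even (no change)
  Position 2: read '0', 1-count=0 -> q_even (no change)
  Position 3: read '1', 1-count=1 -> q_odd
  Position 4: read '1', 1-count=2 -> q_even
  Position 5: read '0', 1-count=2 -> q_even (no change)
  Position 6: read '0', 1-count=2 -> q_even (no change)
  Position 7: read '0', 1-count=2 -> q_even (no change)
Final state: q_even, total 1s = 2 (even); the DFA requires an odd count -> reject

0


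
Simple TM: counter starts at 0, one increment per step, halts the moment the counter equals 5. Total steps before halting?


Counter starts at 0. Counting sequence:
  Step 1: counter = 1
  Step 2: counter = 2
  Step 3: counter = 3
  Step 4: counter = 4
  Step 5: counter = 5
Counter reached 5 -> halt
Total steps = 5

5


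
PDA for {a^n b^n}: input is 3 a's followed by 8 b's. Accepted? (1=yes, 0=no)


Language requires equal numbers of a's and b's
PDA pushes for each 'a', pops for each 'b'
Number of a's = 3
Number of b's = 8
3 != 8 -> Reject

0


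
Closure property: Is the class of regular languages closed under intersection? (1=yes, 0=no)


Regular languages are closed under all standard operations:
- Union: Yes (product construction)
- Intersection: Yes (product construction)
- Complement: Yes (swap accept/reject)
- Concatenation: Yes (NFA construction)
Operation: intersection -> Closed

1


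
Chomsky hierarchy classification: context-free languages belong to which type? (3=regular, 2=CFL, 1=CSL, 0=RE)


Chomsky hierarchy levels:
  Type 3: Regular (DFA/NFA/regex)
  Type 2: Context-free (PDA)
  Type 1: Context-sensitive
  Type 0: Recursively enumerable (TM)
'context-free' corresponds to Type 2

2


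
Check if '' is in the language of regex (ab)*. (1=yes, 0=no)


Pattern: (ab)*
String: ''
Pattern requires: zero or more repetitions of 'ab'
Pairs: []
All pairs are 'ab'? Yes
Result: 1

1


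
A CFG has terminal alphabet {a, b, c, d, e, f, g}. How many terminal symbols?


Terminal symbols: a, b, c, d, e, f, g
Counting each: a (#1), b (#2), c (#3), d (#4), e (#5), f (#6), g (#7)
Total = 7

7


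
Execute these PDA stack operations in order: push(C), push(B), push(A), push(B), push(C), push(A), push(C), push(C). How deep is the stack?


Tracing stack operations:
  push(C) -> stack = [C], depth=1
  push(B) -> stack = [C,B], depth=2
  push(A) -> stack = [C,B,A], depth=3
  push(B) -> stack = [C,B,A,B], depth=4
  push(C) -> stack = [C,B,A,B,C], depth=5
  push(A) -> stack = [C,B,A,B,C,A], depth=6
  push(C) -> stack = [C,B,A,B,C,A,C], depth=7
  push(C) -> stack = [C,B,A,B,C,A,C,C], depth=8
Final depth = 8

8


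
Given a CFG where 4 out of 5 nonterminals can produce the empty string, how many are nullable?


Nonterminals: {S, A, B, C, D}
A nonterminal is nullable if it can derive epsilon
Counting nullable nonterminals: 4
Total nullable = 4

4


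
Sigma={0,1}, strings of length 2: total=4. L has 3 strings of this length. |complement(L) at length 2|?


Alphabet: {0,1}
String length: 2
Total strings of length 2 = 2^2 = 4
Strings in L = 3
Complement = total - |L|
= 4 - 3
= 1

1


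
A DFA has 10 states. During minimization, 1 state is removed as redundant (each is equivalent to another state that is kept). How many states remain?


Original DFA: 10 states
Redundant states removed: 1
Minimized states = original - removed
= 10 - 1
= 9

9


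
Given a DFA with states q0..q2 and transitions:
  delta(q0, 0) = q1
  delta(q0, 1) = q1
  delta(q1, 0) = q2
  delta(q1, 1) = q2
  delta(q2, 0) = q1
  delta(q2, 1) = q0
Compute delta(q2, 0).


Looking up transition function:
delta(q2, 0) in the table
Row: q2, Column: 0
Result: q1

q1


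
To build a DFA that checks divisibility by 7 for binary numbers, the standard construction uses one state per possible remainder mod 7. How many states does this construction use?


Divisibility by 7 is tracked via the remainder mod 7: 0, 1, ..., 6
The construction assigns one state to each remainder
Number of remainders = 7

7


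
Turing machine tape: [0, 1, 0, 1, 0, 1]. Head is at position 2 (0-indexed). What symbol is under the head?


Tape: [0, 1, 0, 1, 0, 1]
Positions: 0 1 2 3 4 5
Values:    0 1 0 1 0 1
Head at position 2
tape[2] = 0

0


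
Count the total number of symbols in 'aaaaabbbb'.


String: 'aaaaabbbb'
Counting characters:
  'a' appears 5 time(s)
  'b' appears 4 time(s)
Total length = 5 + 4 = 9

9


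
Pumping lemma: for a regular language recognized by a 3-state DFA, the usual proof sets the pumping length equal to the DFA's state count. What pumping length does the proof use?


Pumping lemma for regular languages (standard proof):
Take p = |Q|, the number of DFA states.
Any string of length >= |Q| passes through |Q|+1 states while reading its first |Q| symbols,
so by pigeonhole some state repeats, giving the loop that can be pumped.
Here |Q| = 3
Therefore the proof uses p = 3

3


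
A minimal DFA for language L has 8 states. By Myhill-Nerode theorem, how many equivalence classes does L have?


Myhill-Nerode theorem:
Number of equivalence classes = number of states in minimal DFA
Minimal DFA states = 8
Therefore equivalence classes = 8

8


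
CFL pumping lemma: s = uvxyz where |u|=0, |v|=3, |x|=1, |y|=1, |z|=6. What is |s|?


|s| = |u| + |v| + |x| + |y| + |z|
= 0 + 3 + 1 + 1 + 6
= 3 + 1 + 7
= 4 + 7
= 11

11


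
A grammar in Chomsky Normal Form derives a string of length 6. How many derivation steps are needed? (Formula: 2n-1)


Chomsky Normal Form derivation:
String length n = 6
Each step either:
  - Splits a nonterminal into two (n-1 such steps)
  - Converts a nonterminal to terminal (n such steps)
Total = (n-1) + n = 2n - 1
= 2(6) - 1
= 12 - 1
= 11

11


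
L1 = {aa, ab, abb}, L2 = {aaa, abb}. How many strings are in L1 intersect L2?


L1 = {aa, ab, abb}
L2 = {aaa, abb}
Checking each string in L1 against L2:
  'aa': in L2? No
  'ab': in L2? No
  'abb': in L2? Yes
Intersection = {abb}
|L1 ∩ L2| = 1

1


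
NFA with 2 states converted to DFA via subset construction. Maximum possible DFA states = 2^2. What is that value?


NFA has 2 states
Subset construction: each DFA state = subset of NFA states
Maximum subsets = 2^2
2^2 = 4

4


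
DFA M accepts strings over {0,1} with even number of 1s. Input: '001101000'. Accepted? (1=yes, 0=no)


DFA has 2 states: q_even (start, accept=yes) and q_odd
Processing string '001101000' character by character:
  Position 0: read '0', 1-count=0 -> q_even (no change)
  Position 1: read '0', 1-count=0 -> q_even (no change)
  Position 2: read '1', 1-count=1 -> q_odd
  Position 3: read '1', 1-count=2 -> q_even
  Position 4: read '0', 1-count=2 -> q_even (no change)
  Position 5: read '1', 1-count=3 -> q_odd
  Position 6: read '0', 1-count=3 -> q_odd (no change)
  Position 7: read '0', 1-count=3 -> q_odd (no change)
  Position 8: read '0', 1-count=3 -> q_odd (no change)
Final state: q_odd, total 1s = 3 (odd); the DFA requires an even count -> reject

0


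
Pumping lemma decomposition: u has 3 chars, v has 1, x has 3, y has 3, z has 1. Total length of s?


|s| = |u| + |v| + |x| + |y| + |z|
= 3 + 1 + 3 + 3 + 1
= 4 + 3 + 4
= 7 + 4
= 11

11


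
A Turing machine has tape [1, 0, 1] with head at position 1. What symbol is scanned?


Tape: [1, 0, 1]
Positions: 0 1 2
Values:    1 0 1
Head at position 1
tape[1] = 0

0


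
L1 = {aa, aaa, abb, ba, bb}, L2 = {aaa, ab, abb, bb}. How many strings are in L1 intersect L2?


L1 = {aa, aaa, abb, ba, bb}
L2 = {aaa, ab, abb, bb}
Checking each string in L1 against L2:
  'aa': in L2? No
  'aaa': in L2? Yes
  'abb': in L2? Yes
  'ba': in L2? No
  'bb': in L2? Yes
Intersection = {aaa, abb, bb}
|L1 ∩ L2| = 3

3


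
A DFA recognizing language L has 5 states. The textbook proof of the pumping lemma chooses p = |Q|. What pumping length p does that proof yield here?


Pumping lemma for regular languages (standard proof):
Take p = |Q|, the number of DFA states.
Any string of length >= |Q| passes through |Q|+1 states while reading its first |Q| symbols,
so by pigeonhole some state repeats, giving the loop that can be pumped.
Here |Q| = 5
Therefore the proof uses p = 5

5


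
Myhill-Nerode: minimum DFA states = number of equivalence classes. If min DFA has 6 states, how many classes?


Myhill-Nerode theorem:
Number of equivalence classes = number of states in minimal DFA
Minimal DFA states = 6
Therefore equivalence classes = 6

6


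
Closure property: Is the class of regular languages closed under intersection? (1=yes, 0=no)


Regular languages are closed under all standard operations:
- Union: Yes (product construction)
- Intersection: Yes (product construction)
- Complement: Yes (swap accept/reject)
- Concatenation: Yes (NFA construction)
Operation: intersection -> Closed

1


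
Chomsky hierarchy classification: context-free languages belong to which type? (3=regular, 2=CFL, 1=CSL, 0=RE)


Chomsky hierarchy levels:
  Type 3: Regular (DFA/NFA/regex)
  Type 2: Context-free (PDA)
  Type 1: Context-sensitive
  Type 0: Recursively enumerable (TM)
'context-free' corresponds to Type 2

2


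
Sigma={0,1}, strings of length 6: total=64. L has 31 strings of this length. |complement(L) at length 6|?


Alphabet: {0,1}
String length: 6
Total strings of length 6 = 2^6 = 64
Strings in L = 31
Complement = total - |L|
= 64 - 31
= 33

33


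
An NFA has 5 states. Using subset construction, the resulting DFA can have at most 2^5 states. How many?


NFA has 5 states
Subset construction: each DFA state = subset of NFA states
Maximum subsets = 2^5
2^5 = 32

32


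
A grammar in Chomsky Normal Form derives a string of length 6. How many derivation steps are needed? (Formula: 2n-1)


Chomsky Normal Form derivation:
String length n = 6
Each step either:
  - Splits a nonterminal into two (n-1 such steps)
  - Converts a nonterminal to terminal (n such steps)
Total = (n-1) + n = 2n - 1
= 2(6) - 1
= 12 - 1
= 11

11


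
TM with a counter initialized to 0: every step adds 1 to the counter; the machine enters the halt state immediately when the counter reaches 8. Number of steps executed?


Counter starts at 0. Counting sequence:
  Step 1: counter = 1
  Step 2: counter = 2
  Step 3: counter = 3
  Step 4: counter = 4
  Step 5: counter = 5
  Step 6: counter = 6
  Step 7: counter = 7
  Step 8: counter = 8
Counter reached 8 -> halt
Total steps = 8

8


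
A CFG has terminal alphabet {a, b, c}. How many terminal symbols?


Terminal symbols: a, b, c
Counting each: a (#1), b (#2), c (#3)
Total = 3

3


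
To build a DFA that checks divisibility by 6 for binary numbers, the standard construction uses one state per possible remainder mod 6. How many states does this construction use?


Divisibility by 6 is tracked via the remainder mod 6: 0, 1, ..., 5
The construction assigns one state to each remainder
Number of remainders = 6

6


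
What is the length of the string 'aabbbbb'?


String: 'aabbbbb'
Counting characters:
  'a' appears 2 time(s)
  'b' appears 5 time(s)
Total length = 2 + 5 = 7

7


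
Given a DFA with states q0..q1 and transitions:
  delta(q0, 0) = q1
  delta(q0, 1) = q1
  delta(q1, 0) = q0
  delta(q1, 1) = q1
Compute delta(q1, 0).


Looking up transition function:
delta(q1, 0) in the table
Row: q1, Column: 0
Result: q0

q0


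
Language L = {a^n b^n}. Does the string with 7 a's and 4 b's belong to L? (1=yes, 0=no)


Language requires equal numbers of a's and b's
PDA pushes for each 'a', pops for each 'b'
Number of a's = 7
Number of b's = 4
7 != 4 -> Reject

0


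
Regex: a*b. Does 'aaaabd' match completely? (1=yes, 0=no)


Pattern: a*b
String: 'aaaabd'
Pattern requires: zero or more 'a's followed by exactly one 'b'
Found 4 leading 'a's
Remaining: 'bd'
Remaining is not 'b' -> no match
Result: 0

0


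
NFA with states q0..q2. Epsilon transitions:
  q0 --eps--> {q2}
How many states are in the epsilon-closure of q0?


Starting from q0
Initialize closure = {q0}
Follow epsilon from q0 -> add q2
Final closure: {q0, q2}
Size = 2

2


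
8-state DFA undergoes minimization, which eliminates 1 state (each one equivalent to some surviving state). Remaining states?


Original DFA: 8 states
Redundant states removed: 1
Minimized states = original - removed
= 8 - 1
= 7

7


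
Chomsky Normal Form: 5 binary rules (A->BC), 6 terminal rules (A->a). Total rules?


CNF allows two rule forms:
  A -> BC (binary): 5 rules
  A -> a (terminal): 6 rules
Total = 5 + 6 = 11

11


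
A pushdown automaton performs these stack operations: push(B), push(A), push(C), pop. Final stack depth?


Tracing stack operations:
  push(B) -> stack = [B], depth=1
  push(A) -> stack = [B,A], depth=2
  push(C) -> stack = [B,A,C], depth=3
  pop -> removed C, stack = [B,A], depth=2
Final depth = 2

2


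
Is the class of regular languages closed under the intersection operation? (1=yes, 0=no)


Regular languages are closed under:
- Union (DFA product construction)
- Intersection (DFA product construction)
- Complement (swap accept/reject states)
- Concatenation (NFA construction)
- Kleene star (NFA construction)
intersection is in this list
Therefore: closed

1


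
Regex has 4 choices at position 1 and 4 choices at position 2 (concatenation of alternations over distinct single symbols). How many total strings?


First group: 4 alternatives
Second group: 4 alternatives
Concatenation: each choice from group 1 pairs with each from group 2
Total = 4 x 4 = 16

16


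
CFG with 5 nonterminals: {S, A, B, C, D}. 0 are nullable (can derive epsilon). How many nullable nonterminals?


Nonterminals: {S, A, B, C, D}
A nonterminal is nullable if it can derive epsilon
Counting nullable nonterminals: 0
Total nullable = 0

0


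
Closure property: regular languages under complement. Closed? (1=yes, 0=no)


Regular languages are closed under:
- Union (DFA product construction)
- Intersection (DFA product construction)
- Complement (swap accept/reject states)
- Concatenation (NFA construction)
- Kleene star (NFA construction)
complement is in this list
Therefore: closed

1


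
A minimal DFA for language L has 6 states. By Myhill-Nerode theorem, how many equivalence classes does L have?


Myhill-Nerode theorem:
Number of equivalence classes = number of states in minimal DFA
Minimal DFA states = 6
Therefore equivalence classes = 6

6


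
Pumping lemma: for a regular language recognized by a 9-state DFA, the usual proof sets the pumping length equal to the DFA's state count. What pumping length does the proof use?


Pumping lemma for regular languages (standard proof):
Take p = |Q|, the number of DFA states.
Any string of length >= |Q| passes through |Q|+1 states while reading its first |Q| symbols,
so by pigeonhole some state repeats, giving the loop that can be pumped.
Here |Q| = 9
Therefore the proof uses p = 9

9


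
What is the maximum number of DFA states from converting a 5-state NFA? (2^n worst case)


NFA has 5 states
Subset construction: each DFA state = subset of NFA states
Maximum subsets = 2^5
2^5 = 32

32


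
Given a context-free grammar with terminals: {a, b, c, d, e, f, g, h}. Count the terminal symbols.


Terminal symbols: a, b, c, d, e, f, g, h
Counting each: a (#1), b (#2), c (#3), d (#4), e (#5), f (#6), g (#7), h (#8)
Total = 8

8


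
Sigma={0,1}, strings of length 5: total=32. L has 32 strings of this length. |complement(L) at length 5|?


Alphabet: {0,1}
String length: 5
Total strings of length 5 = 2^5 = 32
Strings in L = 32
Complement = total - |L|
= 32 - 32
= 0

0


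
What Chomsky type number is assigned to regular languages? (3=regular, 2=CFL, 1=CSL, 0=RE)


Chomsky hierarchy levels:
  Type 3: Regular (DFA/NFA/regex)
  Type 2: Context-free (PDA)
  Type 1: Context-sensitive
  Type 0: Recursively enumerable (TM)
'regular' corresponds to Type 3

3


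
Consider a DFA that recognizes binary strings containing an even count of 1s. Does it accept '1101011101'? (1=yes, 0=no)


DFA has 2 states: q_even (start, accept=yes) and q_odd
Processing string '1101011101' character by character:
  Position 0: read '1', 1-count=1 -> q_odd
  Position 1: read '1', 1-count=2 -> q_even
  Position 2: read '0', 1-count=2 -> q_even (no change)
  Position 3: read '1', 1-count=3 -> q_odd
  Position 4: read '0', 1-count=3 -> q_odd (no change)
  Position 5: read '1', 1-count=4 -> q_even
  Position 6: read '1', 1-count=5 -> q_odd
  Position 7: read '1', 1-count=6 -> q_even
  Position 8: read '0', 1-count=6 -> q_even (no change)
  Position 9: read '1', 1-count=7 -> q_odd
Final state: q_odd, total 1s = 7 (odd); the DFA requires an even count -> reject

0


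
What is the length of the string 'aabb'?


String: 'aabb'
Counting characters:
  'a' appears 2 time(s)
  'b' appears 2 time(s)
Total length = 2 + 2 = 4

4


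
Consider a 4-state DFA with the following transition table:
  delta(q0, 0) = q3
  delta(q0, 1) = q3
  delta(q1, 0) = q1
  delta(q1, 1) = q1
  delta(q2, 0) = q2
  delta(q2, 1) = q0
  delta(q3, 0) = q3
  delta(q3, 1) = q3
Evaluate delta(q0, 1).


Looking up transition function:
delta(q0, 1) in the table
Row: q0, Column: 1
Result: q3

q3


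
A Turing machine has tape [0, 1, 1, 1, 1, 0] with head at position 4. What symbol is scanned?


Tape: [0, 1, 1, 1, 1, 0]
Positions: 0 1 2 3 4 5
Values:    0 1 1 1 1 0
Head at position 4
tape[4] = 1

1


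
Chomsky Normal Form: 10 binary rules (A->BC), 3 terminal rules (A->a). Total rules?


CNF allows two rule forms:
  A -> BC (binary): 10 rules
  A -> a (terminal): 3 rules
Total = 10 + 3 = 13

13


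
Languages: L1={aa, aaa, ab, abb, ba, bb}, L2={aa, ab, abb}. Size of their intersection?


L1 = {aa, aaa, ab, abb, ba, bb}
L2 = {aa, ab, abb}
Checking each string in L1 against L2:
  'aa': in L2? Yes
  'aaa': in L2? No
  'ab': in L2? Yes
  'abb': in L2? Yes
  'ba': in L2? No
  'bb': in L2? No
Intersection = {aa, ab, abb}
|L1 ∩ L2| = 3

3


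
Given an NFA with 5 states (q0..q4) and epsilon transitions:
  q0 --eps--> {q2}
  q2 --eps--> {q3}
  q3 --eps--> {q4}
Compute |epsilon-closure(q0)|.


Starting from q0
Initialize closure = {q0}
Follow epsilon from q0 -> add q2
Follow epsilon from q2 -> add q3
Follow epsilon from q3 -> add q4
Final closure: {q0, q2, q3, q4}
Size = 4

4


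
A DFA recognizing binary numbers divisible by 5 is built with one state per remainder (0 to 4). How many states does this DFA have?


Divisibility by 5 is tracked via the remainder mod 5: 0, 1, ..., 4
The construction assigns one state to each remainder
Number of remainders = 5

5


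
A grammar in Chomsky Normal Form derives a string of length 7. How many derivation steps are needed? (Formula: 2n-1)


Chomsky Normal Form derivation:
String length n = 7
Each step either:
  - Splits a nonterminal into two (n-1 such steps)
  - Converts a nonterminal to terminal (n such steps)
Total = (n-1) + n = 2n - 1
= 2(7) - 1
= 14 - 1
= 13

13


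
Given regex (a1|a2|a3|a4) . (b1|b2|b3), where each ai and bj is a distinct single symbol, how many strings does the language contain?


First group: 4 alternatives
Second group: 3 alternatives
Concatenation: each choice from group 1 pairs with each from group 2
Total = 4 x 3 = 12

12


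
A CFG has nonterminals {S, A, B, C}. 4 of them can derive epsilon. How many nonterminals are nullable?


Nonterminals: {S, A, B, C}
A nonterminal is nullable if it can derive epsilon
Counting nullable nonterminals: 4
Total nullable = 4

4


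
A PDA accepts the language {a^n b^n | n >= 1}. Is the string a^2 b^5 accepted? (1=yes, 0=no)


Language requires equal numbers of a's and b's
PDA pushes for each 'a', pops for each 'b'
Number of a's = 2
Number of b's = 5
2 != 5 -> Reject

0


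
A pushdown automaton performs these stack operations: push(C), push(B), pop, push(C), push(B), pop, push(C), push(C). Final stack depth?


Tracing stack operations:
  push(C) -> stack = [C], depth=1
  push(B) -> stack = [C,B], depth=2
  pop -> removed B, stack = [C], depth=1
  push(C) -> stack = [C,C], depth=2
  push(B) -> stack = [C,C,B], depth=3
  pop -> removed B, stack = [C,C], depth=2
  push(C) -> stack = [C,C,C], depth=3
  push(C) -> stack = [C,C,C,C], depth=4
Final depth = 4

4


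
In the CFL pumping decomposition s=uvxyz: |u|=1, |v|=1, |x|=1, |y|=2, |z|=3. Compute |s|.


|s| = |u| + |v| + |x| + |y| + |z|
= 1 + 1 + 1 + 2 + 3
= 2 + 1 + 5
= 3 + 5
= 8

8


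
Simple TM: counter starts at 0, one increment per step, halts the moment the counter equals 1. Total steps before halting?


Counter starts at 0. Counting sequence:
  Step 1: counter = 1
Counter reached 1 -> halt
Total steps = 1

1


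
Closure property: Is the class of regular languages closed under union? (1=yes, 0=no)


Regular languages are closed under all standard operations:
- Union: Yes (product construction)
- Intersection: Yes (product construction)
- Complement: Yes (swap accept/reject)
- Concatenation: Yes (NFA construction)
Operation: union -> Closed

1


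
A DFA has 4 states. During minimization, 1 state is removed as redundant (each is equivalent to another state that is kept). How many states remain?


Original DFA: 4 states
Redundant states removed: 1
Minimized states = original - removed
= 4 - 1
= 3

3


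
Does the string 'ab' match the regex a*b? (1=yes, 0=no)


Pattern: a*b
String: 'ab'
Pattern requires: zero or more 'a's followed by exactly one 'b'
Found 1 leading 'a's
Remaining: 'b'
Remaining is exactly 'b' -> match
Result: 1

1


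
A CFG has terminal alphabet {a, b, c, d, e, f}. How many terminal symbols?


Terminal symbols: a, b, c, d, e, f
Counting each: a (#1), b (#2), c (#3), d (#4), e (#5), f (#6)
Total = 6

6


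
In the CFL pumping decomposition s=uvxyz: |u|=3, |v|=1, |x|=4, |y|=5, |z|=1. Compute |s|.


|s| = |u| + |v| + |x| + |y| + |z|
= 3 + 1 + 4 + 5 + 1
= 4 + 4 + 6
= 8 + 6
= 14

14


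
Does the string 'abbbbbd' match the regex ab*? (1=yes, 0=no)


Pattern: ab*
String: 'abbbbbd'
Pattern requires: exactly one 'a' followed by zero or more 'b's
First char is 'a' -> OK
Rest 'bbbbbd': all b's? No
Result: 0

0


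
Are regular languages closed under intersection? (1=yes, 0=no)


Regular languages are closed under all standard operations:
- Union: Yes (product construction)
- Intersection: Yes (product construction)
- Complement: Yes (swap accept/reject)
- Concatenation: Yes (NFA construction)
Operation: intersection -> Closed

1


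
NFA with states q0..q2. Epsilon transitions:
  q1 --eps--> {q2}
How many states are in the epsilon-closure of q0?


Starting from q0
Initialize closure = {q0}
q0 has no outgoing epsilon transitions -> nothing to add
Final closure: {q0}
Size = 1

1


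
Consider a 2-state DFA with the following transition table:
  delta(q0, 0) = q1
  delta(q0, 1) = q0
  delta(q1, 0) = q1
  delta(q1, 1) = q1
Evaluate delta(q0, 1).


Looking up transition function:
delta(q0, 1) in the table
Row: q0, Column: 1
Result: q0

q0


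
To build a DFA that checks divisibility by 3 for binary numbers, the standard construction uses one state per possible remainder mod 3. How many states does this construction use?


Divisibility by 3 is tracked via the remainder mod 3: 0, 1, ..., 2
The construction assigns one state to each remainder
Number of remainders = 3

3


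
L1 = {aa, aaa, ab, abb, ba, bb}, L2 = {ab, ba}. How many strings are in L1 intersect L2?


L1 = {aa, aaa, ab, abb, ba, bb}
L2 = {ab, ba}
Checking each string in L1 against L2:
  'aa': in L2? No
  'aaa': in L2? No
  'ab': in L2? Yes
  'abb': in L2? No
  'ba': in L2? Yes
  'bb': in L2? No
Intersection = {ab, ba}
|L1 ∩ L2| = 2

2


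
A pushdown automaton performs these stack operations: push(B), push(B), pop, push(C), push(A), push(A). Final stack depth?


Tracing stack operations:
  push(B) -> stack = [B], depth=1
  push(B) -> stack = [B,B], depth=2
  pop -> removed B, stack = [B], depth=1
  push(C) -> stack = [B,C], depth=2
  push(A) -> stack = [B,C,A], depth=3
  push(A) -> stack = [B,C,A,A], depth=4
Final depth = 4

4


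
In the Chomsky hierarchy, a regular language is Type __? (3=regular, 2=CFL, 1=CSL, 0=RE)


Chomsky hierarchy levels:
  Type 3: Regular (DFA/NFA/regex)
  Type 2: Context-free (PDA)
  Type 1: Context-sensitive
  Type 0: Recursively enumerable (TM)
'regular' corresponds to Type 3

3


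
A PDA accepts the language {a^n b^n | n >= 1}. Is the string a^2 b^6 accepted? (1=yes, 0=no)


Language requires equal numbers of a's and b's
PDA pushes for each 'a', pops for each 'b'
Number of a's = 2
Number of b's = 6
2 != 6 -> Reject

0


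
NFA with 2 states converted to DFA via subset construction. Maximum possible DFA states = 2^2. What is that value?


NFA has 2 states
Subset construction: each DFA state = subset of NFA states
Maximum subsets = 2^2
2^2 = 4

4


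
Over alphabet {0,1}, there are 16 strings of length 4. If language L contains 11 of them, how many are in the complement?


Alphabet: {0,1}
String length: 4
Total strings of length 4 = 2^4 = 16
Strings in L = 11
Complement = total - |L|
= 16 - 11
= 5

5


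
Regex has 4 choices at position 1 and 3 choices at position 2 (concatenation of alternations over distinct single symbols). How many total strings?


First group: 4 alternatives
Second group: 3 alternatives
Concatenation: each choice from group 1 pairs with each from group 2
Total = 4 x 3 = 12

12


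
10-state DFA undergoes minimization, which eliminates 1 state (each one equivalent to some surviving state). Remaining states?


Original DFA: 10 states
Redundant states removed: 1
Minimized states = original - removed
= 10 - 1
= 9

9


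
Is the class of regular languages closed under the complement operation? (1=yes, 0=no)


Regular languages are closed under:
- Union (DFA product construction)
- Intersection (DFA product construction)
- Complement (swap accept/reject states)
- Concatenation (NFA construction)
- Kleene star (NFA construction)
complement is in this list
Therefore: closed

1


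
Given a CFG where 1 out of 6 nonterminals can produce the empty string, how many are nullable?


Nonterminals: {S, A, B, C, D, E}
A nonterminal is nullable if it can derive epsilon
Counting nullable nonterminals: 1
Total nullable = 1

1


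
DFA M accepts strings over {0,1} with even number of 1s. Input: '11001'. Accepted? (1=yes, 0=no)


DFA has 2 states: q_even (start, accept=yes) and q_odd
Processing string '11001' character by character:
  Position 0: read '1', 1-count=1 -> q_odd
  Position 1: read '1', 1-count=2 -> q_even
  Position 2: read '0', 1-count=2 -> q_even (no change)
  Position 3: read '0', 1-count=2 -> q_even (no change)
  Position 4: read '1', 1-count=3 -> q_odd
Final state: q_odd, total 1s = 3 (odd); the DFA requires an even count -> reject

0


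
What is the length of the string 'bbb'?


String: 'bbb'
Counting characters:
  'b' appears 3 time(s)
Total length = 0 + 3 = 3

3


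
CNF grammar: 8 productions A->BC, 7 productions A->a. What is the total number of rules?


CNF allows two rule forms:
  A -> BC (binary): 8 rules
  A -> a (terminal): 7 rules
Total = 8 + 7 = 15

15


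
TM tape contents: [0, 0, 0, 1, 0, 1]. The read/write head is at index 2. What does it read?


Tape: [0, 0, 0, 1, 0, 1]
Positions: 0 1 2 3 4 5
Values:    0 0 0 1 0 1
Head at position 2
tape[2] = 0

0


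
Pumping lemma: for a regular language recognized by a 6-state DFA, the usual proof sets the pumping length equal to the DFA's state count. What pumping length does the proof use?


Pumping lemma for regular languages (standard proof):
Take p = |Q|, the number of DFA states.
Any string of length >= |Q| passes through |Q|+1 states while reading its first |Q| symbols,
so by pigeonhole some state repeats, giving the loop that can be pumped.
Here |Q| = 6
Therefore the proof uses p = 6

6


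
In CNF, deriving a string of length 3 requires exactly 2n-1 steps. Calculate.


Chomsky Normal Form derivation:
String length n = 3
Each step either:
  - Splits a nonterminal into two (n-1 such steps)
  - Converts a nonterminal to terminal (n such steps)
Total = (n-1) + n = 2n - 1
= 2(3) - 1
= 6 - 1
= 5

5


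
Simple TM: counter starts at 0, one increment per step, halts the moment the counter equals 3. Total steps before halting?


Counter starts at 0. Counting sequence:
  Step 1: counter = 1
  Step 2: counter = 2
  Step 3: counter = 3
Counter reached 3 -> halt
Total steps = 3

3


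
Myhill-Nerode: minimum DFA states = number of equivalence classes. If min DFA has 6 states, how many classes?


Myhill-Nerode theorem:
Number of equivalence classes = number of states in minimal DFA
Minimal DFA states = 6
Therefore equivalence classes = 6

6


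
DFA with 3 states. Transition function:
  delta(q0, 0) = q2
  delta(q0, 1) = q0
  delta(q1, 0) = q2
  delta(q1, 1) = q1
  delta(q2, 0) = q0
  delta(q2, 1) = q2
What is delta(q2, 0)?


Looking up transition function:
delta(q2, 0) in the table
Row: q2, Column: 0
Result: q0

q0


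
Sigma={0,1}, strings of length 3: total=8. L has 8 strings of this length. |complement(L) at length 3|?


Alphabet: {0,1}
String length: 3
Total strings of length 3 = 2^3 = 8
Strings in L = 8
Complement = total - |L|
= 8 - 8
= 0

0


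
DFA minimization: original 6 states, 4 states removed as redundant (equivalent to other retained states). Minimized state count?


Original DFA: 6 states
Redundant states removed: 4
Minimized states = original - removed
= 6 - 4
= 2

2


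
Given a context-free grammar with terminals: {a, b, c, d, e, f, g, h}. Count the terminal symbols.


Terminal symbols: a, b, c, d, e, f, g, h
Counting each: a (#1), b (#2), c (#3), d (#4), e (#5), f (#6), g (#7), h (#8)
Total = 8

8


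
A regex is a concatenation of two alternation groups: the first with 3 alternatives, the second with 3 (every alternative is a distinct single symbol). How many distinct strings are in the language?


First group: 3 alternatives
Second group: 3 alternatives
Concatenation: each choice from group 1 pairs with each from group 2
Total = 3 x 3 = 9

9
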